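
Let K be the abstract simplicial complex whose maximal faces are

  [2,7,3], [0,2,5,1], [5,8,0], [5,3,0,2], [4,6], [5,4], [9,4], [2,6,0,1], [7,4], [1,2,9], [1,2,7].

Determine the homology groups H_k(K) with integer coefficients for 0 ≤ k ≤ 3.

K has 10 vertices, 23 edges, 14 triangles, 3 3-simplices.
rank ∂_0 = 0, rank ∂_1 = 9 ⇒ b_0 = 10 − 0 − 9 = 1; all invariant factors of ∂_1 are 1 so no torsion. So H_0 = Z.
rank ∂_1 = 9, rank ∂_2 = 11 ⇒ b_1 = 23 − 9 − 11 = 3; all invariant factors of ∂_2 are 1 so no torsion. So H_1 = Z^3.
rank ∂_2 = 11, rank ∂_3 = 3 ⇒ b_2 = 14 − 11 − 3 = 0; all invariant factors of ∂_3 are 1 so no torsion. So H_2 = 0.
rank ∂_3 = 3, rank ∂_4 = 0 ⇒ b_3 = 3 − 3 − 0 = 0. So H_3 = 0.

H_0 ≅ Z,  H_1 ≅ Z^3,  H_2 = 0,  H_3 = 0.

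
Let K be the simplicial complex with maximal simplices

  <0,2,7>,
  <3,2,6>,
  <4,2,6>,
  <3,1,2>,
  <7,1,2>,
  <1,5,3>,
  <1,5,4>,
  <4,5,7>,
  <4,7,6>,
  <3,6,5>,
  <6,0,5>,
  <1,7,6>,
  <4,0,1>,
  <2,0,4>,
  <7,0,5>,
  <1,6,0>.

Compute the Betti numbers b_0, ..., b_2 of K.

b_0 = 1, b_1 = 2, b_2 = 1.

Order the vertices as 0 < 1 < 2 < 3 < 4 < 5 < 6 < 7. Listing each simplex with vertices in this order, K has dimension 2 with simplices:

  0-simplices (8): [0], [1], [2], [3], [4], [5], [6], [7]
  1-simplices (24): (24 of them)
  2-simplices (16): [0,1,4], [0,1,6], [0,2,4], [0,2,7], [0,5,6], [0,5,7], [1,2,3], [1,2,7], [1,3,5], [1,4,5], [1,6,7], [2,3,6], [2,4,6], [3,5,6], [4,5,7], [4,6,7]

so the chain groups are C_0 ≅ Z^8, C_1 ≅ Z^24, C_2 ≅ Z^16.

Boundary ∂_1: C_1 → C_0 is given by ∂[p,q] = [q] − [p].
The 8×24 boundary matrix has rank 7 and Smith normal form diag(1,1,1,1,1,1,1).

The boundary map ∂_2: C_2 → C_1 sends each 2-simplex [p,q,r] to [q,r] − [p,r] + [p,q]. For instance
  ∂[0,5,6] = [5,6] − [0,6] + [0,5],
  ∂[0,2,4] = [2,4] − [0,4] + [0,2].
The 24×16 boundary matrix has rank 15 and Smith normal form diag(1,1,1,1,1,1,1,1,1,1,1,1,1,1,1).

From H_k ≅ ker(∂_k) / im(∂_{k+1}) we obtain:

  H_0: rank C_0 − rank ∂_1 = 8 − 7 = 1, and the invariant factors of ∂_1 are all 1, so H_0 ≅ Z.
  H_1: rank ker ∂_1 − rank ∂_2 = (24 − 7) − 15 = 2, and the invariant factors of ∂_2 are all 1, so H_1 ≅ Z^2.
  H_2: rank ker ∂_2 − rank ∂_3 = (16 − 15) − 0 = 1, and there is no ∂_3, so H_2 ≅ Z.

(K is a triangulation of the torus T^2.)

Hence the Betti numbers are b_0 = 1, b_1 = 2, b_2 = 1.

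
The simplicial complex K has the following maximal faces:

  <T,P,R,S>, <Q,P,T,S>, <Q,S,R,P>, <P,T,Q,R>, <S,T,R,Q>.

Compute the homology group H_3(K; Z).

Take the total order P < Q < R < S < T on the vertex set. Then K (dimension 3) consists of the simplices:

  0-simplices (5): P, Q, R, S, T
  1-simplices (10): PQ, PR, PS, PT, QR, QS, QT, RS, RT, ST
  2-simplices (10): PQR, PQS, PQT, PRS, PRT, PST, QRS, QRT, QST, RST
  3-simplices (5): PQRS, PQRT, PQST, PRST, QRST

Hence C_0 ≅ Z^5, C_1 ≅ Z^10, C_2 ≅ Z^10, C_3 ≅ Z^5.

The boundary map ∂_1: C_1 → C_0 sends each edge [p,q] (with p < q) to q − p. For instance
  ∂PT = T − P.
The 5×10 boundary matrix has rank 4 and Smith normal form diag(1,1,1,1).

∂_2: C_2 → C_1 acts by ∂[p,q,r] = [q,r] − [p,r] + [p,q]. For instance
  ∂PQS = QS − PS + PQ,
  ∂PQT = QT − PT + PQ.
This gives a 10×10 integer matrix of rank 6; reducing to Smith normal form yields diagonal entries (1,1,1,1,1,1).

∂_3: C_3 → C_2 sends each 3-simplex σ to the alternating sum Σ_i (−1)^i (σ with its i-th vertex removed). For instance
  ∂PQRT = QRT − PRT + PQT − PQR,
  ∂PRST = RST − PST + PRT − PRS.
The 10×5 boundary matrix has rank 4 and Smith normal form diag(1,1,1,1).

From H_k ≅ ker(∂_k) / im(∂_{k+1}) we obtain:

  H_3: rank ker ∂_3 − rank ∂_4 = (5 − 4) − 0 = 1, and there is no ∂_4, so H_3 = Z.

(K is a triangulation of the 3-sphere S^3.)

H_3 = Z.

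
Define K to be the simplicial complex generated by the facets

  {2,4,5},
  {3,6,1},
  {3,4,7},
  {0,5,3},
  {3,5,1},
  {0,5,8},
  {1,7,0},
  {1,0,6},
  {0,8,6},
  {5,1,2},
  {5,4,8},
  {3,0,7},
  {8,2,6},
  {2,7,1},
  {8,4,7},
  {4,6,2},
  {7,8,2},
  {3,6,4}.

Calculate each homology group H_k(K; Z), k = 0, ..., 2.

H_0 = Z,  H_1 = Z ⊕ Z/2Z,  H_2 = 0.

K has 9 vertices, 27 edges, 18 triangles.
rank ∂_0 = 0, rank ∂_1 = 8 ⇒ b_0 = 9 − 0 − 8 = 1; all invariant factors of ∂_1 are 1 so no torsion. So H_0 = Z.
rank ∂_1 = 8, rank ∂_2 = 18 ⇒ b_1 = 27 − 8 − 18 = 1; ∂_2 has invariant factor(s) [2] giving torsion. So H_1 = Z ⊕ Z/2Z.
rank ∂_2 = 18, rank ∂_3 = 0 ⇒ b_2 = 18 − 18 − 0 = 0. So H_2 = 0.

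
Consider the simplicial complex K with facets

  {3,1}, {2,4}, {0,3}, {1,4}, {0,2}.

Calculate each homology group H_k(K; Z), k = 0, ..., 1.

H_0 ≅ Z,  H_1 ≅ Z.

K has 5 vertices, 5 edges.
rank ∂_0 = 0, rank ∂_1 = 4 ⇒ b_0 = 5 − 0 − 4 = 1; all invariant factors of ∂_1 are 1 so no torsion. So H_0 = Z.
rank ∂_1 = 4, rank ∂_2 = 0 ⇒ b_1 = 5 − 4 − 0 = 1. So H_1 = Z.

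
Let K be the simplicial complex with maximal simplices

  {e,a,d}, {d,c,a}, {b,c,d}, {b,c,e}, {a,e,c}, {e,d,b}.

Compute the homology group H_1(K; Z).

H_1 = 0.

K has 5 vertices, 9 edges, 6 triangles.
rank ∂_1 = 4, rank ∂_2 = 5 ⇒ b_1 = 9 − 4 − 5 = 0; all invariant factors of ∂_2 are 1 so no torsion. So H_1 = 0.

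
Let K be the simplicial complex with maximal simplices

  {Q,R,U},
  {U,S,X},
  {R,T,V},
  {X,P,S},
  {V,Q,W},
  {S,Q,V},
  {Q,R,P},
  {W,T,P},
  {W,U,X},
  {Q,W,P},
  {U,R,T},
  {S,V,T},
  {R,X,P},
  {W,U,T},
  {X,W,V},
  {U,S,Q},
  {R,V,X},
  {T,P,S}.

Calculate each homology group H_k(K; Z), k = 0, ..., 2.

Fix the vertex order P < Q < R < S < T < U < V < W < X and write every simplex with vertices in increasing order. Then dim K = 2 and the simplices of K are:

  0-simplices (9): P, Q, R, S, T, U, V, W, X
  1-simplices (27): PQ, PR, PS, PT, PW, PX, QR, QS, QU, QV, QW, RT, RU, RV, RX, ST, SU, SV, SX, TU, TV, TW, UW, UX, VW, VX, WX
  2-simplices (18): PQR, PQW, PRX, PST, PSX, PTW, QRU, QSU, QSV, QVW, RTU, RTV, RVX, STV, SUX, TUW, UWX, VWX

giving chain groups C_0 ≅ Z^9, C_1 ≅ Z^27, C_2 ≅ Z^18.

Boundary ∂_1: C_1 → C_0 maps an edge to its endpoints' difference, ∂[p,q] = q − p. For instance
  ∂WX = X − W.
As a 9×27 matrix over Z this has rank 8, with invariant factors (1,1,1,1,1,1,1,1).

∂_2: C_2 → C_1 acts by ∂[p,q,r] = [q,r] − [p,r] + [p,q]. For instance
  ∂QSU = SU − QU + QS,
  ∂QSV = SV − QV + QS.
The 27×18 boundary matrix has rank 17 and Smith normal form diag(1,1,1,1,1,1,1,1,1,1,1,1,1,1,1,1,1).

Reading off H_k = ker ∂_k / im ∂_{k+1}:

  H_0: rank C_0 − rank ∂_1 = 9 − 8 = 1, and the invariant factors of ∂_1 are all 1, so H_0 ≅ Z.
  H_1: rank ker ∂_1 − rank ∂_2 = (27 − 8) − 17 = 2, and the invariant factors of ∂_2 are all 1, so H_1 ≅ Z^2.
  H_2: rank ker ∂_2 − rank ∂_3 = (18 − 17) − 0 = 1, and there is no ∂_3, so H_2 ≅ Z.

(K is a triangulation of the torus T^2.)

H_0 = Z,  H_1 = Z^2,  H_2 = Z.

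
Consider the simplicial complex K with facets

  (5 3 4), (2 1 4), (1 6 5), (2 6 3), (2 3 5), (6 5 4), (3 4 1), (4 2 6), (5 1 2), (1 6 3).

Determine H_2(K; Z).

H_2 = 0.

Fix the vertex order 1 < 2 < 3 < 4 < 5 < 6 and write every simplex with vertices in increasing order. Then dim K = 2 and the simplices of K are:

  0-simplices (6): [1], [2], [3], [4], [5], [6]
  1-simplices (15): [1,2], [1,3], [1,4], [1,5], [1,6], [2,3], [2,4], [2,5], [2,6], [3,4], [3,5], [3,6], [4,5], [4,6], [5,6]
  2-simplices (10): [1,2,4], [1,2,5], [1,3,4], [1,3,6], [1,5,6], [2,3,5], [2,3,6], [2,4,6], [3,4,5], [4,5,6]

Hence C_0 ≅ Z^6, C_1 ≅ Z^15, C_2 ≅ Z^10.

∂_1: C_1 → C_0 is given by ∂[p,q] = [q] − [p]. For instance
  ∂[2,5] = [5] − [2].
This gives a 6×15 integer matrix of rank 5; reducing to Smith normal form yields diagonal entries (1,1,1,1,1).

∂_2: C_2 → C_1 acts by ∂[p,q,r] = [q,r] − [p,r] + [p,q]. For instance
  ∂[2,3,6] = [3,6] − [2,6] + [2,3],
  ∂[1,2,4] = [2,4] − [1,4] + [1,2].
The resulting 15×10 matrix has rank 10, and its Smith normal form has invariant factors (1,1,1,1,1,1,1,1,1,2).

Reading off H_k = ker ∂_k / im ∂_{k+1}:

  H_2: rank ker ∂_2 − rank ∂_3 = (10 − 10) − 0 = 0, and there is no ∂_3, so H_2 = 0.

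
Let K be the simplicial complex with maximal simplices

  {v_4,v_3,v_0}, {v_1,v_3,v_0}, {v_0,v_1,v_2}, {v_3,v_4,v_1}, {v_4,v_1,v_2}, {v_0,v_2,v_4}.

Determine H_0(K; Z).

H_0 ≅ Z.

Fix the vertex order v_0 < v_1 < v_2 < v_3 < v_4 and write every simplex with vertices in increasing order. Then dim K = 2 and the simplices of K are:

  0-simplices (5): [v_0], [v_1], [v_2], [v_3], [v_4]
  1-simplices (9): [v_0,v_1], [v_0,v_2], [v_0,v_3], [v_0,v_4], [v_1,v_2], [v_1,v_3], [v_1,v_4], [v_2,v_4], [v_3,v_4]
  2-simplices (6): [v_0,v_1,v_2], [v_0,v_1,v_3], [v_0,v_2,v_4], [v_0,v_3,v_4], [v_1,v_2,v_4], [v_1,v_3,v_4]

Hence C_0 ≅ Z^5, C_1 ≅ Z^9, C_2 ≅ Z^6.

The boundary map ∂_1: C_1 → C_0 sends each edge [p,q] (with p < q) to q − p. For instance
  ∂[v_1,v_2] = [v_2] − [v_1].
The resulting 5×9 matrix has rank 4, and its Smith normal form has invariant factors (1,1,1,1).

Boundary ∂_2: C_2 → C_1 acts by ∂[p,q,r] = [q,r] − [p,r] + [p,q]. For instance
  ∂[v_0,v_3,v_4] = [v_3,v_4] − [v_0,v_4] + [v_0,v_3],
  ∂[v_1,v_3,v_4] = [v_3,v_4] − [v_1,v_4] + [v_1,v_3].
This gives a 9×6 integer matrix of rank 5; reducing to Smith normal form yields diagonal entries (1,1,1,1,1).

Computing H_k = (kernel of ∂_k) / (image of ∂_{k+1}):

  H_0: rank C_0 − rank ∂_1 = 5 − 4 = 1, and the invariant factors of ∂_1 are all 1, so H_0 = Z.

(K is a triangulation of the 2-sphere S^2.)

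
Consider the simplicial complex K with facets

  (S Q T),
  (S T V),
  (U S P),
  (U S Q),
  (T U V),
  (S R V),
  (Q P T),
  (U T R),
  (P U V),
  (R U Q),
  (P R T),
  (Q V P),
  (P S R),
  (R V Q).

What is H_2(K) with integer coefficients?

K has 7 vertices, 21 edges, 14 triangles.
rank ∂_2 = 13, rank ∂_3 = 0 ⇒ b_2 = 14 − 13 − 0 = 1. So H_2 ≅ Z.

H_2 = Z.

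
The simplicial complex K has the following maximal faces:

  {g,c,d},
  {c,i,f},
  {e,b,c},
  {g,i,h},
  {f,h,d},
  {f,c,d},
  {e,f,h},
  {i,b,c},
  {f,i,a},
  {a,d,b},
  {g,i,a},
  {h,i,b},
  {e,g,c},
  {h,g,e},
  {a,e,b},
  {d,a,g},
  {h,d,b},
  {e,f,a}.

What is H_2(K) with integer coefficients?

We work with the vertex ordering a < b < c < d < e < f < g < h < i. The simplices of K, each written with vertices in increasing order, are:

  0-simplices (9): a, b, c, d, e, f, g, h, i
  1-simplices (27): ab, ad, ae, af, ag, ai, bc, bd, be, bh, bi, cd, ce, cf, cg, ci, df, dg, dh, ef, eg, eh, fh, fi, gh, gi, hi
  2-simplices (18): abd, abe, adg, aef, afi, agi, bce, bci, bdh, bhi, cdf, cdg, ceg, cfi, dfh, efh, egh, ghi

so the chain groups are C_0 ≅ Z^9, C_1 ≅ Z^27, C_2 ≅ Z^18.

∂_1: C_1 → C_0 is given by ∂[p,q] = [q] − [p]. For instance
  ∂ce = e − c.
The resulting 9×27 matrix has rank 8, and its Smith normal form has invariant factors (1,1,1,1,1,1,1,1).

Boundary ∂_2: C_2 → C_1 sends each 2-simplex [p,q,r] to [q,r] − [p,r] + [p,q]. For instance
  ∂bdh = dh − bh + bd,
  ∂afi = fi − ai + af.
The 27×18 boundary matrix has rank 17 and Smith normal form diag(1,1,1,1,1,1,1,1,1,1,1,1,1,1,1,1,1).

Computing H_k = (kernel of ∂_k) / (image of ∂_{k+1}):

  H_2: rank ker ∂_2 − rank ∂_3 = (18 − 17) − 0 = 1, and there is no ∂_3, so H_2 ≅ Z.

H_2 = Z.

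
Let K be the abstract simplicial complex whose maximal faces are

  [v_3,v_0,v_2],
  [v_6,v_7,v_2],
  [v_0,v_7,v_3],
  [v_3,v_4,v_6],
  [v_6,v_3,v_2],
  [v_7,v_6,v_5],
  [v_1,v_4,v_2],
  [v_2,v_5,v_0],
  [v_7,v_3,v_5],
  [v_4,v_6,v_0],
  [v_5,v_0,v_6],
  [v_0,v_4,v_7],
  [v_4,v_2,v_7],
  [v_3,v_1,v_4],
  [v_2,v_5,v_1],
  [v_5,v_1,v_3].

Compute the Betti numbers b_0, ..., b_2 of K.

b_0 = 1, b_1 = 2, b_2 = 1.

We work with the vertex ordering v_0 < v_1 < v_2 < v_3 < v_4 < v_5 < v_6 < v_7. The simplices of K, each written with vertices in increasing order, are:

  0-simplices (8): [v_0], [v_1], [v_2], [v_3], [v_4], [v_5], [v_6], [v_7]
  1-simplices (24): (24 of them)
  2-simplices (16): (16 of them)

Hence C_0 ≅ Z^8, C_1 ≅ Z^24, C_2 ≅ Z^16.

The boundary map ∂_1: C_1 → C_0 is given by ∂[p,q] = [q] − [p]. For instance
  ∂[v_0,v_4] = [v_4] − [v_0].
The 8×24 boundary matrix has rank 7 and Smith normal form diag(1,1,1,1,1,1,1).

The boundary map ∂_2: C_2 → C_1 sends each 2-simplex [p,q,r] to [q,r] − [p,r] + [p,q]. For instance
  ∂[v_2,v_4,v_7] = [v_4,v_7] − [v_2,v_7] + [v_2,v_4],
  ∂[v_3,v_4,v_6] = [v_4,v_6] − [v_3,v_6] + [v_3,v_4].
The resulting 24×16 matrix has rank 15, and its Smith normal form has invariant factors (1,1,1,1,1,1,1,1,1,1,1,1,1,1,1).

Computing H_k = (kernel of ∂_k) / (image of ∂_{k+1}):

  H_0: rank C_0 − rank ∂_1 = 8 − 7 = 1, and the invariant factors of ∂_1 are all 1, so H_0 ≅ Z.
  H_1: rank ker ∂_1 − rank ∂_2 = (24 − 7) − 15 = 2, and the invariant factors of ∂_2 are all 1, so H_1 ≅ Z^2.
  H_2: rank ker ∂_2 − rank ∂_3 = (16 − 15) − 0 = 1, and there is no ∂_3, so H_2 ≅ Z.

Hence the Betti numbers are b_0 = 1, b_1 = 2, b_2 = 1.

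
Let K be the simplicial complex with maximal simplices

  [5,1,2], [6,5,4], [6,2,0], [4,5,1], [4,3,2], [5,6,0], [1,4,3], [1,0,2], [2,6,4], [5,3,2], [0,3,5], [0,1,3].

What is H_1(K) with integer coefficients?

Fix the vertex order 0 < 1 < 2 < 3 < 4 < 5 < 6 and write every simplex with vertices in increasing order. Then dim K = 2 and the simplices of K are:

  0-simplices (7): [0], [1], [2], [3], [4], [5], [6]
  1-simplices (18): [0,1], [0,2], [0,3], [0,5], [0,6], [1,2], [1,3], [1,4], [1,5], [2,3], [2,4], [2,5], [2,6], [3,4], [3,5], [4,5], [4,6], [5,6]
  2-simplices (12): [0,1,2], [0,1,3], [0,2,6], [0,3,5], [0,5,6], [1,2,5], [1,3,4], [1,4,5], [2,3,4], [2,3,5], [2,4,6], [4,5,6]

Hence C_0 ≅ Z^7, C_1 ≅ Z^18, C_2 ≅ Z^12.

The boundary map ∂_1: C_1 → C_0 is given by ∂[p,q] = [q] − [p].
This gives a 7×18 integer matrix of rank 6; reducing to Smith normal form yields diagonal entries (1,1,1,1,1,1).

The boundary map ∂_2: C_2 → C_1 acts by ∂[p,q,r] = [q,r] − [p,r] + [p,q]. For instance
  ∂[0,1,2] = [1,2] − [0,2] + [0,1],
  ∂[1,4,5] = [4,5] − [1,5] + [1,4].
The 18×12 boundary matrix has rank 12 and Smith normal form diag(1,1,1,1,1,1,1,1,1,1,1,2).

From H_k ≅ ker(∂_k) / im(∂_{k+1}) we obtain:

  H_1: rank ker ∂_1 − rank ∂_2 = (18 − 6) − 12 = 0, and ∂_2 has invariant factor 2 > 1, so H_1 = Z/2Z.

H_1 ≅ Z/2Z.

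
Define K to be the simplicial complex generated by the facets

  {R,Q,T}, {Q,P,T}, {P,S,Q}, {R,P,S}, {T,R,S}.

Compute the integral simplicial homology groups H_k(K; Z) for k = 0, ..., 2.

H_0 = Z,  H_1 = Z,  H_2 = 0.

Order the vertices as P < Q < R < S < T. Listing each simplex with vertices in this order, K has dimension 2 with simplices:

  0-simplices (5): P, Q, R, S, T
  1-simplices (10): PQ, PR, PS, PT, QR, QS, QT, RS, RT, ST
  2-simplices (5): PQS, PQT, PRS, QRT, RST

so the chain groups are C_0 ≅ Z^5, C_1 ≅ Z^10, C_2 ≅ Z^5.

Boundary ∂_1: C_1 → C_0 sends each edge [p,q] (with p < q) to q − p. For instance
  ∂PS = S − P.
The 5×10 boundary matrix has rank 4 and Smith normal form diag(1,1,1,1).

The boundary map ∂_2: C_2 → C_1 maps a triangle to the signed sum of its edges. For instance
  ∂PQS = QS − PS + PQ,
  ∂RST = ST − RT + RS.
This gives a 10×5 integer matrix of rank 5; reducing to Smith normal form yields diagonal entries (1,1,1,1,1).

From H_k ≅ ker(∂_k) / im(∂_{k+1}) we obtain:

  H_0: rank C_0 − rank ∂_1 = 5 − 4 = 1, and the invariant factors of ∂_1 are all 1, so H_0 = Z.
  H_1: rank ker ∂_1 − rank ∂_2 = (10 − 4) − 5 = 1, and the invariant factors of ∂_2 are all 1, so H_1 = Z.
  H_2: rank ker ∂_2 − rank ∂_3 = (5 − 5) − 0 = 0, and there is no ∂_3, so H_2 = 0.

As a check, the Euler characteristic is 5 − 10 + 5 = 0, which agrees with 1 − 1 + 0 = 0.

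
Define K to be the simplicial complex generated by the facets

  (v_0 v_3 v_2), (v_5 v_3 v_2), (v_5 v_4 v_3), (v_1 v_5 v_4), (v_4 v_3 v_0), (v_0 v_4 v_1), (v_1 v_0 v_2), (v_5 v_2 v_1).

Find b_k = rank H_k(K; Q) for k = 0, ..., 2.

b_0 = 1, b_1 = 0, b_2 = 1.

We work with the vertex ordering v_0 < v_1 < v_2 < v_3 < v_4 < v_5. The simplices of K, each written with vertices in increasing order, are:

  0-simplices (6): [v_0], [v_1], [v_2], [v_3], [v_4], [v_5]
  1-simplices (12): [v_0,v_1], [v_0,v_2], [v_0,v_3], [v_0,v_4], [v_1,v_2], [v_1,v_4], [v_1,v_5], [v_2,v_3], [v_2,v_5], [v_3,v_4], [v_3,v_5], [v_4,v_5]
  2-simplices (8): [v_0,v_1,v_2], [v_0,v_1,v_4], [v_0,v_2,v_3], [v_0,v_3,v_4], [v_1,v_2,v_5], [v_1,v_4,v_5], [v_2,v_3,v_5], [v_3,v_4,v_5]

so the chain groups are C_0 ≅ Z^6, C_1 ≅ Z^12, C_2 ≅ Z^8.

∂_1: C_1 → C_0 sends each edge [p,q] (with p < q) to q − p.
As a 6×12 matrix over Z this has rank 5, with invariant factors (1,1,1,1,1).

Boundary ∂_2: C_2 → C_1 maps a triangle to the signed sum of its edges. For instance
  ∂[v_1,v_2,v_5] = [v_2,v_5] − [v_1,v_5] + [v_1,v_2],
  ∂[v_0,v_1,v_4] = [v_1,v_4] − [v_0,v_4] + [v_0,v_1].
The 12×8 boundary matrix has rank 7 and Smith normal form diag(1,1,1,1,1,1,1).

Reading off H_k = ker ∂_k / im ∂_{k+1}:

  H_0: rank C_0 − rank ∂_1 = 6 − 5 = 1, and the invariant factors of ∂_1 are all 1, so H_0 ≅ Z.
  H_1: rank ker ∂_1 − rank ∂_2 = (12 − 5) − 7 = 0, and the invariant factors of ∂_2 are all 1, so H_1 ≅ 0.
  H_2: rank ker ∂_2 − rank ∂_3 = (8 − 7) − 0 = 1, and there is no ∂_3, so H_2 ≅ Z.

As a check, the Euler characteristic is 6 − 12 + 8 = 2, which agrees with 1 − 0 + 1 = 2.

Hence the Betti numbers are b_0 = 1, b_1 = 0, b_2 = 1.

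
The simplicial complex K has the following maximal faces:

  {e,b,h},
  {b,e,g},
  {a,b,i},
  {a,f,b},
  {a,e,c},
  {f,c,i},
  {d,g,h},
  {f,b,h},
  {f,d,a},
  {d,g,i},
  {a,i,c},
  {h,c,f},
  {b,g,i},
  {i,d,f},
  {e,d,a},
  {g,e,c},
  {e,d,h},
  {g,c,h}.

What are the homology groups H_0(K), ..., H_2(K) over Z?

Fix the vertex order a < b < c < d < e < f < g < h < i and write every simplex with vertices in increasing order. Then dim K = 2 and the simplices of K are:

  0-simplices (9): a, b, c, d, e, f, g, h, i
  1-simplices (27): ab, ac, ad, ae, af, ai, be, bf, bg, bh, bi, ce, cf, cg, ch, ci, de, df, dg, dh, di, eg, eh, fh, fi, gh, gi
  2-simplices (18): abf, abi, ace, aci, ade, adf, beg, beh, bfh, bgi, ceg, cfh, cfi, cgh, deh, dfi, dgh, dgi

so the chain groups are C_0 ≅ Z^9, C_1 ≅ Z^27, C_2 ≅ Z^18.

∂_1: C_1 → C_0 maps an edge to its endpoints' difference, ∂[p,q] = q − p. For instance
  ∂df = f − d.
As a 9×27 matrix over Z this has rank 8, with invariant factors (1,1,1,1,1,1,1,1).

The boundary map ∂_2: C_2 → C_1 acts by ∂[p,q,r] = [q,r] − [p,r] + [p,q]. For instance
  ∂dgi = gi − di + dg,
  ∂abi = bi − ai + ab.
The 27×18 boundary matrix has rank 18 and Smith normal form diag(1,1,1,1,1,1,1,1,1,1,1,1,1,1,1,1,1,2).

Now H_k = ker ∂_k / im ∂_{k+1}, so:

  H_0: rank C_0 − rank ∂_1 = 9 − 8 = 1, and the invariant factors of ∂_1 are all 1, so H_0 ≅ Z.
  H_1: rank ker ∂_1 − rank ∂_2 = (27 − 8) − 18 = 1, and ∂_2 has invariant factor 2 > 1, so H_1 ≅ Z × Z/2.
  H_2: rank ker ∂_2 − rank ∂_3 = (18 − 18) − 0 = 0, and there is no ∂_3, so H_2 ≅ 0.

H_0 = Z,  H_1 = Z × Z/2,  H_2 = 0.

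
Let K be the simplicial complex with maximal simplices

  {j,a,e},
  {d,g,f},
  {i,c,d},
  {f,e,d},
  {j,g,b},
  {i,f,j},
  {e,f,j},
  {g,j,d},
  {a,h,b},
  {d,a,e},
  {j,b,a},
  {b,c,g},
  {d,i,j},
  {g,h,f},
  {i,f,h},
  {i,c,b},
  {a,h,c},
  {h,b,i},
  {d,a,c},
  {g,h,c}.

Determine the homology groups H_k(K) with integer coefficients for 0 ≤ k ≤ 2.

H_0 = Z,  H_1 = Z ⊕ Z/2Z,  H_2 = 0.

Order the vertices as a < b < c < d < e < f < g < h < i < j. Listing each simplex with vertices in this order, K has dimension 2 with simplices:

  0-simplices (10): a, b, c, d, e, f, g, h, i, j
  1-simplices (30): ab, ac, ad, ae, ah, aj, bc, bg, bh, bi, bj, cd, cg, ch, ci, de, df, dg, di, dj, ef, ej, fg, fh, fi, fj, gh, gj, hi, ij
  2-simplices (20): abh, abj, acd, ach, ade, aej, bcg, bci, bgj, bhi, cdi, cgh, def, dfg, dgj, dij, efj, fgh, fhi, fij

so the chain groups are C_0 ≅ Z^10, C_1 ≅ Z^30, C_2 ≅ Z^20.

∂_1: C_1 → C_0 sends each edge [p,q] (with p < q) to q − p. For instance
  ∂fg = g − f.
As a 10×30 matrix over Z this has rank 9, with invariant factors (1,1,1,1,1,1,1,1,1).

∂_2: C_2 → C_1 acts by ∂[p,q,r] = [q,r] − [p,r] + [p,q]. For instance
  ∂aej = ej − aj + ae,
  ∂def = ef − df + de.
The resulting 30×20 matrix has rank 20, and its Smith normal form has invariant factors (1,1,1,1,1,1,1,1,1,1,1,1,1,1,1,1,1,1,1,2).

Computing H_k = (kernel of ∂_k) / (image of ∂_{k+1}):

  H_0: rank C_0 − rank ∂_1 = 10 − 9 = 1, and the invariant factors of ∂_1 are all 1, so H_0 = Z.
  H_1: rank ker ∂_1 − rank ∂_2 = (30 − 9) − 20 = 1, and ∂_2 has invariant factor 2 > 1, so H_1 = Z ⊕ Z/2Z.
  H_2: rank ker ∂_2 − rank ∂_3 = (20 − 20) − 0 = 0, and there is no ∂_3, so H_2 = 0.

(K is a triangulation of the Klein bottle.)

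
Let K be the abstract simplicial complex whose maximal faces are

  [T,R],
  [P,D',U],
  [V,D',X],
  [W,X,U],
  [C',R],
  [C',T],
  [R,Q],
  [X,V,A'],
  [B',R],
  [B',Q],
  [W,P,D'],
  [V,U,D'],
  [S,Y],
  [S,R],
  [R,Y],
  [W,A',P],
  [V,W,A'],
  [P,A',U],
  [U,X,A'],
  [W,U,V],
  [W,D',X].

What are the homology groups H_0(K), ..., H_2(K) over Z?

K has 14 vertices, 27 edges, 12 triangles.
rank ∂_0 = 0, rank ∂_1 = 12 ⇒ b_0 = 14 − 0 − 12 = 2; all invariant factors of ∂_1 are 1 so no torsion. So H_0 ≅ Z^2.
rank ∂_1 = 12, rank ∂_2 = 12 ⇒ b_1 = 27 − 12 − 12 = 3; ∂_2 has invariant factor(s) [2] giving torsion. So H_1 ≅ Z^3 ⊕ Z/2.
rank ∂_2 = 12, rank ∂_3 = 0 ⇒ b_2 = 12 − 12 − 0 = 0. So H_2 ≅ 0.

H_0 = Z^2,  H_1 = Z^3 ⊕ Z/2,  H_2 = 0.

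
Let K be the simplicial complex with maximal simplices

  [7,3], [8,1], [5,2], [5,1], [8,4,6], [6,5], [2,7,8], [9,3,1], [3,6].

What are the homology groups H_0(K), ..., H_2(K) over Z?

H_0 = Z,  H_1 = Z^4,  H_2 = 0.

Take the total order 1 < 2 < 3 < 4 < 5 < 6 < 7 < 8 < 9 on the vertex set. Then K (dimension 2) consists of the simplices:

  0-simplices (9): [1], [2], [3], [4], [5], [6], [7], [8], [9]
  1-simplices (15): [1,3], [1,5], [1,8], [1,9], [2,5], [2,7], [2,8], [3,6], [3,7], [3,9], [4,6], [4,8], [5,6], [6,8], [7,8]
  2-simplices (3): [1,3,9], [2,7,8], [4,6,8]

Hence C_0 ≅ Z^9, C_1 ≅ Z^15, C_2 ≅ Z^3.

∂_1: C_1 → C_0 is given by ∂[p,q] = [q] − [p]. For instance
  ∂[2,5] = [5] − [2].
This gives a 9×15 integer matrix of rank 8; reducing to Smith normal form yields diagonal entries (1,1,1,1,1,1,1,1).

Boundary ∂_2: C_2 → C_1 sends each 2-simplex [p,q,r] to [q,r] − [p,r] + [p,q]. For instance
  ∂[1,3,9] = [3,9] − [1,9] + [1,3],
  ∂[4,6,8] = [6,8] − [4,8] + [4,6].
This gives a 15×3 integer matrix of rank 3; reducing to Smith normal form yields diagonal entries (1,1,1).

From H_k ≅ ker(∂_k) / im(∂_{k+1}) we obtain:

  H_0: rank C_0 − rank ∂_1 = 9 − 8 = 1, and the invariant factors of ∂_1 are all 1, so H_0 = Z.
  H_1: rank ker ∂_1 − rank ∂_2 = (15 − 8) − 3 = 4, and the invariant factors of ∂_2 are all 1, so H_1 = Z^4.
  H_2: rank ker ∂_2 − rank ∂_3 = (3 − 3) − 0 = 0, and there is no ∂_3, so H_2 = 0.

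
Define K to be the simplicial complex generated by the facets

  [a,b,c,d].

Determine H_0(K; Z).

We work with the vertex ordering a < b < c < d. The simplices of K, each written with vertices in increasing order, are:

  0-simplices (4): a, b, c, d
  1-simplices (6): ab, ac, ad, bc, bd, cd
  2-simplices (4): abc, abd, acd, bcd
  3-simplices (1): abcd

Hence C_0 ≅ Z^4, C_1 ≅ Z^6, C_2 ≅ Z^4, C_3 ≅ Z^1.

The boundary map ∂_1: C_1 → C_0 sends each edge [p,q] (with p < q) to q − p. For instance
  ∂ad = d − a.
The 4×6 boundary matrix has rank 3 and Smith normal form diag(1,1,1).

The boundary map ∂_2: C_2 → C_1 sends each 2-simplex [p,q,r] to [q,r] − [p,r] + [p,q]. For instance
  ∂acd = cd − ad + ac,
  ∂abc = bc − ac + ab.
The resulting 6×4 matrix has rank 3, and its Smith normal form has invariant factors (1,1,1).

∂_3: C_3 → C_2 sends each 3-simplex σ to the alternating sum Σ_i (−1)^i (σ with its i-th vertex removed). For instance
  ∂abcd = bcd − acd + abd − abc.
The resulting 4×1 matrix has rank 1, and its Smith normal form has invariant factors (1).

Reading off H_k = ker ∂_k / im ∂_{k+1}:

  H_0: rank C_0 − rank ∂_1 = 4 − 3 = 1, and the invariant factors of ∂_1 are all 1, so H_0 = Z.

H_0 ≅ Z.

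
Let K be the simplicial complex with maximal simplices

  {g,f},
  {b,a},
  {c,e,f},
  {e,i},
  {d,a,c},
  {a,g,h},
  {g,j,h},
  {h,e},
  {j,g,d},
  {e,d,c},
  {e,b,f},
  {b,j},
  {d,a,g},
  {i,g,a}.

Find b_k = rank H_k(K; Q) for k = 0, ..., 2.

b_0 = 1, b_1 = 5, b_2 = 0.

We work with the vertex ordering a < b < c < d < e < f < g < h < i < j. The simplices of K, each written with vertices in increasing order, are:

  0-simplices (10): a, b, c, d, e, f, g, h, i, j
  1-simplices (23): ab, ac, ad, ag, ah, ai, be, bf, bj, cd, ce, cf, de, dg, dj, ef, eh, ei, fg, gh, gi, gj, hj
  2-simplices (9): acd, adg, agh, agi, bef, cde, cef, dgj, ghj

giving chain groups C_0 ≅ Z^10, C_1 ≅ Z^23, C_2 ≅ Z^9.

The boundary map ∂_1: C_1 → C_0 sends each edge [p,q] (with p < q) to q − p.
The resulting 10×23 matrix has rank 9, and its Smith normal form has invariant factors (1,1,1,1,1,1,1,1,1).

Boundary ∂_2: C_2 → C_1 sends each 2-simplex [p,q,r] to [q,r] − [p,r] + [p,q]. For instance
  ∂agh = gh − ah + ag,
  ∂ghj = hj − gj + gh.
The resulting 23×9 matrix has rank 9, and its Smith normal form has invariant factors (1,1,1,1,1,1,1,1,1).

From H_k ≅ ker(∂_k) / im(∂_{k+1}) we obtain:

  H_0: rank C_0 − rank ∂_1 = 10 − 9 = 1, and the invariant factors of ∂_1 are all 1, so H_0 = Z.
  H_1: rank ker ∂_1 − rank ∂_2 = (23 − 9) − 9 = 5, and the invariant factors of ∂_2 are all 1, so H_1 = Z^5.
  H_2: rank ker ∂_2 − rank ∂_3 = (9 − 9) − 0 = 0, and there is no ∂_3, so H_2 = 0.

As a check, the Euler characteristic is 10 − 23 + 9 = -4, which agrees with 1 − 5 + 0 = -4.

Hence the Betti numbers are b_0 = 1, b_1 = 5, b_2 = 0.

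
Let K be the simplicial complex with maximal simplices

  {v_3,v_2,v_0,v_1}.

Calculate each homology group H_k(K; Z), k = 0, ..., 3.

K has 4 vertices, 6 edges, 4 triangles, 1 3-simplex.
rank ∂_0 = 0, rank ∂_1 = 3 ⇒ b_0 = 4 − 0 − 3 = 1; all invariant factors of ∂_1 are 1 so no torsion. So H_0 = Z.
rank ∂_1 = 3, rank ∂_2 = 3 ⇒ b_1 = 6 − 3 − 3 = 0; all invariant factors of ∂_2 are 1 so no torsion. So H_1 = 0.
rank ∂_2 = 3, rank ∂_3 = 1 ⇒ b_2 = 4 − 3 − 1 = 0; all invariant factors of ∂_3 are 1 so no torsion. So H_2 = 0.
rank ∂_3 = 1, rank ∂_4 = 0 ⇒ b_3 = 1 − 1 − 0 = 0. So H_3 = 0.

H_0 ≅ Z,  H_1 = 0,  H_2 = 0,  H_3 = 0.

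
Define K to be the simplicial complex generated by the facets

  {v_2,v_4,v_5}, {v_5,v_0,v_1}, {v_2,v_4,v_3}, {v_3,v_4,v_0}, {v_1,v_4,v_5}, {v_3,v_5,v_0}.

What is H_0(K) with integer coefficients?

H_0 = Z.

Fix the vertex order v_0 < v_1 < v_2 < v_3 < v_4 < v_5 and write every simplex with vertices in increasing order. Then dim K = 2 and the simplices of K are:

  0-simplices (6): [v_0], [v_1], [v_2], [v_3], [v_4], [v_5]
  1-simplices (12): [v_0,v_1], [v_0,v_3], [v_0,v_4], [v_0,v_5], [v_1,v_4], [v_1,v_5], [v_2,v_3], [v_2,v_4], [v_2,v_5], [v_3,v_4], [v_3,v_5], [v_4,v_5]
  2-simplices (6): [v_0,v_1,v_5], [v_0,v_3,v_4], [v_0,v_3,v_5], [v_1,v_4,v_5], [v_2,v_3,v_4], [v_2,v_4,v_5]

Hence C_0 ≅ Z^6, C_1 ≅ Z^12, C_2 ≅ Z^6.

The boundary map ∂_1: C_1 → C_0 maps an edge to its endpoints' difference, ∂[p,q] = q − p.
The 6×12 boundary matrix has rank 5 and Smith normal form diag(1,1,1,1,1).

∂_2: C_2 → C_1 acts by ∂[p,q,r] = [q,r] − [p,r] + [p,q]. For instance
  ∂[v_0,v_3,v_4] = [v_3,v_4] − [v_0,v_4] + [v_0,v_3],
  ∂[v_2,v_3,v_4] = [v_3,v_4] − [v_2,v_4] + [v_2,v_3].
The resulting 12×6 matrix has rank 6, and its Smith normal form has invariant factors (1,1,1,1,1,1).

Reading off H_k = ker ∂_k / im ∂_{k+1}:

  H_0: rank C_0 − rank ∂_1 = 6 − 5 = 1, and the invariant factors of ∂_1 are all 1, so H_0 ≅ Z.

(K is a triangulation of the cylinder S^1 x I.)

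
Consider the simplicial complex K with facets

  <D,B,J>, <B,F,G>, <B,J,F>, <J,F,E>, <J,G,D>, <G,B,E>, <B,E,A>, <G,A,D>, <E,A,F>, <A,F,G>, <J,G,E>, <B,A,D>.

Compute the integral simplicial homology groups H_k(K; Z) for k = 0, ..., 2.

H_0 = Z,  H_1 = Z/2,  H_2 = 0.

Take the total order A < B < D < E < F < G < J on the vertex set. Then K (dimension 2) consists of the simplices:

  0-simplices (7): A, B, D, E, F, G, J
  1-simplices (18): AB, AD, AE, AF, AG, BD, BE, BF, BG, BJ, DG, DJ, EF, EG, EJ, FG, FJ, GJ
  2-simplices (12): ABD, ABE, ADG, AEF, AFG, BDJ, BEG, BFG, BFJ, DGJ, EFJ, EGJ

Hence C_0 ≅ Z^7, C_1 ≅ Z^18, C_2 ≅ Z^12.

Boundary ∂_1: C_1 → C_0 maps an edge to its endpoints' difference, ∂[p,q] = q − p. For instance
  ∂BF = F − B.
The resulting 7×18 matrix has rank 6, and its Smith normal form has invariant factors (1,1,1,1,1,1).

∂_2: C_2 → C_1 maps a triangle to the signed sum of its edges. For instance
  ∂EGJ = GJ − EJ + EG,
  ∂DGJ = GJ − DJ + DG.
This gives a 18×12 integer matrix of rank 12; reducing to Smith normal form yields diagonal entries (1,1,1,1,1,1,1,1,1,1,1,2).

Computing H_k = (kernel of ∂_k) / (image of ∂_{k+1}):

  H_0: rank C_0 − rank ∂_1 = 7 − 6 = 1, and the invariant factors of ∂_1 are all 1, so H_0 = Z.
  H_1: rank ker ∂_1 − rank ∂_2 = (18 − 6) − 12 = 0, and ∂_2 has invariant factor 2 > 1, so H_1 = Z/2.
  H_2: rank ker ∂_2 − rank ∂_3 = (12 − 12) − 0 = 0, and there is no ∂_3, so H_2 = 0.

As a check, the Euler characteristic is 7 − 18 + 12 = 1, which agrees with 1 − 0 + 0 = 1.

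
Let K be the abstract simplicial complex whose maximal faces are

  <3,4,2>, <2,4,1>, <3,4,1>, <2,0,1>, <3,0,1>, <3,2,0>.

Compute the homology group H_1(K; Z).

Take the total order 0 < 1 < 2 < 3 < 4 on the vertex set. Then K (dimension 2) consists of the simplices:

  0-simplices (5): [0], [1], [2], [3], [4]
  1-simplices (9): [0,1], [0,2], [0,3], [1,2], [1,3], [1,4], [2,3], [2,4], [3,4]
  2-simplices (6): [0,1,2], [0,1,3], [0,2,3], [1,2,4], [1,3,4], [2,3,4]

giving chain groups C_0 ≅ Z^5, C_1 ≅ Z^9, C_2 ≅ Z^6.

Boundary ∂_1: C_1 → C_0 is given by ∂[p,q] = [q] − [p]. For instance
  ∂[1,4] = [4] − [1].
As a 5×9 matrix over Z this has rank 4, with invariant factors (1,1,1,1).

∂_2: C_2 → C_1 acts by ∂[p,q,r] = [q,r] − [p,r] + [p,q]. For instance
  ∂[0,1,3] = [1,3] − [0,3] + [0,1],
  ∂[1,2,4] = [2,4] − [1,4] + [1,2].
The resulting 9×6 matrix has rank 5, and its Smith normal form has invariant factors (1,1,1,1,1).

Computing H_k = (kernel of ∂_k) / (image of ∂_{k+1}):

  H_1: rank ker ∂_1 − rank ∂_2 = (9 − 4) − 5 = 0, and the invariant factors of ∂_2 are all 1, so H_1 ≅ 0.

H_1 ≅ 0.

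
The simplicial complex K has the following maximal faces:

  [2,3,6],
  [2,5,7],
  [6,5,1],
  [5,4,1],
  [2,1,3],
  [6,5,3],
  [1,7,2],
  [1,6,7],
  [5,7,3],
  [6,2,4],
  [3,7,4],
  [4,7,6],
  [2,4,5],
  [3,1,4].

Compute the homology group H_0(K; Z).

H_0 = Z.

Order the vertices as 1 < 2 < 3 < 4 < 5 < 6 < 7. Listing each simplex with vertices in this order, K has dimension 2 with simplices:

  0-simplices (7): [1], [2], [3], [4], [5], [6], [7]
  1-simplices (21): [1,2], [1,3], [1,4], [1,5], [1,6], [1,7], [2,3], [2,4], [2,5], [2,6], [2,7], [3,4], [3,5], [3,6], [3,7], [4,5], [4,6], [4,7], [5,6], [5,7], [6,7]
  2-simplices (14): [1,2,3], [1,2,7], [1,3,4], [1,4,5], [1,5,6], [1,6,7], [2,3,6], [2,4,5], [2,4,6], [2,5,7], [3,4,7], [3,5,6], [3,5,7], [4,6,7]

so the chain groups are C_0 ≅ Z^7, C_1 ≅ Z^21, C_2 ≅ Z^14.

Boundary ∂_1: C_1 → C_0 is given by ∂[p,q] = [q] − [p]. For instance
  ∂[3,5] = [5] − [3].
The resulting 7×21 matrix has rank 6, and its Smith normal form has invariant factors (1,1,1,1,1,1).

The boundary map ∂_2: C_2 → C_1 sends each 2-simplex [p,q,r] to [q,r] − [p,r] + [p,q]. For instance
  ∂[2,4,6] = [4,6] − [2,6] + [2,4],
  ∂[1,4,5] = [4,5] − [1,5] + [1,4].
This gives a 21×14 integer matrix of rank 13; reducing to Smith normal form yields diagonal entries (1,1,1,1,1,1,1,1,1,1,1,1,1).

Reading off H_k = ker ∂_k / im ∂_{k+1}:

  H_0: rank C_0 − rank ∂_1 = 7 − 6 = 1, and the invariant factors of ∂_1 are all 1, so H_0 ≅ Z.

(K is a triangulation of the torus T^2.)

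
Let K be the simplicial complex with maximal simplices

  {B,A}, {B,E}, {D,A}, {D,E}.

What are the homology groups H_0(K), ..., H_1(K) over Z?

H_0 ≅ Z,  H_1 ≅ Z.

Take the total order A < B < D < E on the vertex set. Then K (dimension 1) consists of the simplices:

  0-simplices (4): A, B, D, E
  1-simplices (4): AB, AD, BE, DE

giving chain groups C_0 ≅ Z^4, C_1 ≅ Z^4.

The boundary map ∂_1: C_1 → C_0 maps an edge to its endpoints' difference, ∂[p,q] = q − p. For instance
  ∂AD = D − A.
The resulting 4×4 matrix has rank 3, and its Smith normal form has invariant factors (1,1,1).

Reading off H_k = ker ∂_k / im ∂_{k+1}:

  H_0: rank C_0 − rank ∂_1 = 4 − 3 = 1, and the invariant factors of ∂_1 are all 1, so H_0 ≅ Z.
  H_1: rank ker ∂_1 − rank ∂_2 = (4 − 3) − 0 = 1, and there is no ∂_2, so H_1 ≅ Z.

As a check, the Euler characteristic is 4 − 4 = 0, which agrees with 1 − 1 = 0.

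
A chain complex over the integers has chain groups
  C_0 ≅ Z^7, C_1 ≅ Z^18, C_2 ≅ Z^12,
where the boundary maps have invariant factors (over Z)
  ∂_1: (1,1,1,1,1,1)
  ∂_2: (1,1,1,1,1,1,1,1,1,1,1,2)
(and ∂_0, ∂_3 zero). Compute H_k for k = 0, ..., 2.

H_0: b_0 = 7 − 0 − 6 = 1; torsion from ∂_1 factors > 1: none. So H_0 ≅ Z.
H_1: b_1 = 18 − 6 − 12 = 0; torsion from ∂_2 factors > 1: [2]. So H_1 ≅ Z/2.
H_2: b_2 = 12 − 12 − 0 = 0; torsion from ∂_3 factors > 1: none. So H_2 ≅ 0.

H_0 ≅ Z,  H_1 ≅ Z/2,  H_2 = 0.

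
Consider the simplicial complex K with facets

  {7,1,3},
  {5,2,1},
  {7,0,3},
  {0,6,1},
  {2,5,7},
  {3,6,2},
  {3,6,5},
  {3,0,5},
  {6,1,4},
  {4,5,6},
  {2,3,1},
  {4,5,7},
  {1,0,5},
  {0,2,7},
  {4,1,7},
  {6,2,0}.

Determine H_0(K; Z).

Take the total order 0 < 1 < 2 < 3 < 4 < 5 < 6 < 7 on the vertex set. Then K (dimension 2) consists of the simplices:

  0-simplices (8): [0], [1], [2], [3], [4], [5], [6], [7]
  1-simplices (24): (24 of them)
  2-simplices (16): [0,1,5], [0,1,6], [0,2,6], [0,2,7], [0,3,5], [0,3,7], [1,2,3], [1,2,5], [1,3,7], [1,4,6], [1,4,7], [2,3,6], [2,5,7], [3,5,6], [4,5,6], [4,5,7]

so the chain groups are C_0 ≅ Z^8, C_1 ≅ Z^24, C_2 ≅ Z^16.

Boundary ∂_1: C_1 → C_0 is given by ∂[p,q] = [q] − [p]. For instance
  ∂[1,3] = [3] − [1].
The resulting 8×24 matrix has rank 7, and its Smith normal form has invariant factors (1,1,1,1,1,1,1).

Boundary ∂_2: C_2 → C_1 acts by ∂[p,q,r] = [q,r] − [p,r] + [p,q]. For instance
  ∂[3,5,6] = [5,6] − [3,6] + [3,5],
  ∂[0,3,5] = [3,5] − [0,5] + [0,3].
The resulting 24×16 matrix has rank 15, and its Smith normal form has invariant factors (1,1,1,1,1,1,1,1,1,1,1,1,1,1,1).

Now H_k = ker ∂_k / im ∂_{k+1}, so:

  H_0: rank C_0 − rank ∂_1 = 8 − 7 = 1, and the invariant factors of ∂_1 are all 1, so H_0 = Z.

H_0 ≅ Z.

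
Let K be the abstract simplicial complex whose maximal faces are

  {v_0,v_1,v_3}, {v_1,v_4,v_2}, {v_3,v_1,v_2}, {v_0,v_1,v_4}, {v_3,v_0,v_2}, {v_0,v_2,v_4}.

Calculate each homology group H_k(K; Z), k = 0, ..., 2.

K has 5 vertices, 9 edges, 6 triangles.
rank ∂_0 = 0, rank ∂_1 = 4 ⇒ b_0 = 5 − 0 − 4 = 1; all invariant factors of ∂_1 are 1 so no torsion. So H_0 ≅ Z.
rank ∂_1 = 4, rank ∂_2 = 5 ⇒ b_1 = 9 − 4 − 5 = 0; all invariant factors of ∂_2 are 1 so no torsion. So H_1 ≅ 0.
rank ∂_2 = 5, rank ∂_3 = 0 ⇒ b_2 = 6 − 5 − 0 = 1. So H_2 ≅ Z.

H_0 ≅ Z,  H_1 = 0,  H_2 ≅ Z.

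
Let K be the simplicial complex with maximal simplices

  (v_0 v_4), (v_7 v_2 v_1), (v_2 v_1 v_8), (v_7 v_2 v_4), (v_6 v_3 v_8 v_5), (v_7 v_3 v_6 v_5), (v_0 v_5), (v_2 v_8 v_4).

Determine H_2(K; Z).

H_2 = 0.

Order the vertices as v_0 < v_1 < v_2 < v_3 < v_4 < v_5 < v_6 < v_7 < v_8. Listing each simplex with vertices in this order, K has dimension 3 with simplices:

  0-simplices (9): [v_0], [v_1], [v_2], [v_3], [v_4], [v_5], [v_6], [v_7], [v_8]
  1-simplices (19): (19 of them)
  2-simplices (11): (11 of them)
  3-simplices (2): [v_3,v_5,v_6,v_7], [v_3,v_5,v_6,v_8]

giving chain groups C_0 ≅ Z^9, C_1 ≅ Z^19, C_2 ≅ Z^11, C_3 ≅ Z^2.

∂_1: C_1 → C_0 is given by ∂[p,q] = [q] − [p]. For instance
  ∂[v_1,v_2] = [v_2] − [v_1].
This gives a 9×19 integer matrix of rank 8; reducing to Smith normal form yields diagonal entries (1,1,1,1,1,1,1,1).

The boundary map ∂_2: C_2 → C_1 acts by ∂[p,q,r] = [q,r] − [p,r] + [p,q]. For instance
  ∂[v_2,v_4,v_8] = [v_4,v_8] − [v_2,v_8] + [v_2,v_4],
  ∂[v_5,v_6,v_8] = [v_6,v_8] − [v_5,v_8] + [v_5,v_6].
The 19×11 boundary matrix has rank 9 and Smith normal form diag(1,1,1,1,1,1,1,1,1).

∂_3: C_3 → C_2 sends each 3-simplex σ to the alternating sum Σ_i (−1)^i (σ with its i-th vertex removed). For instance
  ∂[v_3,v_5,v_6,v_8] = [v_5,v_6,v_8] − [v_3,v_6,v_8] + [v_3,v_5,v_8] − [v_3,v_5,v_6],
  ∂[v_3,v_5,v_6,v_7] = [v_5,v_6,v_7] − [v_3,v_6,v_7] + [v_3,v_5,v_7] − [v_3,v_5,v_6].
The 11×2 boundary matrix has rank 2 and Smith normal form diag(1,1).

Computing H_k = (kernel of ∂_k) / (image of ∂_{k+1}):

  H_2: rank ker ∂_2 − rank ∂_3 = (11 − 9) − 2 = 0, and the invariant factors of ∂_3 are all 1, so H_2 ≅ 0.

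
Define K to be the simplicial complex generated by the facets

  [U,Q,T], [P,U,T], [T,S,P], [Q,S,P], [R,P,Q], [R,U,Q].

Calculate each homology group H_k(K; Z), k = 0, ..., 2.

H_0 = Z,  H_1 = Z,  H_2 = 0.

We work with the vertex ordering P < Q < R < S < T < U. The simplices of K, each written with vertices in increasing order, are:

  0-simplices (6): P, Q, R, S, T, U
  1-simplices (12): PQ, PR, PS, PT, PU, QR, QS, QT, QU, RU, ST, TU
  2-simplices (6): PQR, PQS, PST, PTU, QRU, QTU

giving chain groups C_0 ≅ Z^6, C_1 ≅ Z^12, C_2 ≅ Z^6.

The boundary map ∂_1: C_1 → C_0 sends each edge [p,q] (with p < q) to q − p. For instance
  ∂QR = R − Q.
The resulting 6×12 matrix has rank 5, and its Smith normal form has invariant factors (1,1,1,1,1).

Boundary ∂_2: C_2 → C_1 maps a triangle to the signed sum of its edges. For instance
  ∂QRU = RU − QU + QR,
  ∂PQR = QR − PR + PQ.
This gives a 12×6 integer matrix of rank 6; reducing to Smith normal form yields diagonal entries (1,1,1,1,1,1).

Computing H_k = (kernel of ∂_k) / (image of ∂_{k+1}):

  H_0: rank C_0 − rank ∂_1 = 6 − 5 = 1, and the invariant factors of ∂_1 are all 1, so H_0 = Z.
  H_1: rank ker ∂_1 − rank ∂_2 = (12 − 5) − 6 = 1, and the invariant factors of ∂_2 are all 1, so H_1 = Z.
  H_2: rank ker ∂_2 − rank ∂_3 = (6 − 6) − 0 = 0, and there is no ∂_3, so H_2 = 0.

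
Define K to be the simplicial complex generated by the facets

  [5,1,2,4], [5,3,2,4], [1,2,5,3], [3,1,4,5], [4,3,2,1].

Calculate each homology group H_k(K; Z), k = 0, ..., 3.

H_0 ≅ Z,  H_1 = 0,  H_2 = 0,  H_3 ≅ Z.

We work with the vertex ordering 1 < 2 < 3 < 4 < 5. The simplices of K, each written with vertices in increasing order, are:

  0-simplices (5): [1], [2], [3], [4], [5]
  1-simplices (10): [1,2], [1,3], [1,4], [1,5], [2,3], [2,4], [2,5], [3,4], [3,5], [4,5]
  2-simplices (10): [1,2,3], [1,2,4], [1,2,5], [1,3,4], [1,3,5], [1,4,5], [2,3,4], [2,3,5], [2,4,5], [3,4,5]
  3-simplices (5): [1,2,3,4], [1,2,3,5], [1,2,4,5], [1,3,4,5], [2,3,4,5]

giving chain groups C_0 ≅ Z^5, C_1 ≅ Z^10, C_2 ≅ Z^10, C_3 ≅ Z^5.

∂_1: C_1 → C_0 sends each edge [p,q] (with p < q) to q − p. For instance
  ∂[2,3] = [3] − [2].
As a 5×10 matrix over Z this has rank 4, with invariant factors (1,1,1,1).

∂_2: C_2 → C_1 sends each 2-simplex [p,q,r] to [q,r] − [p,r] + [p,q]. For instance
  ∂[1,2,4] = [2,4] − [1,4] + [1,2],
  ∂[2,3,5] = [3,5] − [2,5] + [2,3].
The resulting 10×10 matrix has rank 6, and its Smith normal form has invariant factors (1,1,1,1,1,1).

The boundary map ∂_3: C_3 → C_2 sends each 3-simplex σ to the alternating sum Σ_i (−1)^i (σ with its i-th vertex removed). For instance
  ∂[1,3,4,5] = [3,4,5] − [1,4,5] + [1,3,5] − [1,3,4],
  ∂[1,2,3,5] = [2,3,5] − [1,3,5] + [1,2,5] − [1,2,3].
The resulting 10×5 matrix has rank 4, and its Smith normal form has invariant factors (1,1,1,1).

Now H_k = ker ∂_k / im ∂_{k+1}, so:

  H_0: rank C_0 − rank ∂_1 = 5 − 4 = 1, and the invariant factors of ∂_1 are all 1, so H_0 ≅ Z.
  H_1: rank ker ∂_1 − rank ∂_2 = (10 − 4) − 6 = 0, and the invariant factors of ∂_2 are all 1, so H_1 ≅ 0.
  H_2: rank ker ∂_2 − rank ∂_3 = (10 − 6) − 4 = 0, and the invariant factors of ∂_3 are all 1, so H_2 ≅ 0.
  H_3: rank ker ∂_3 − rank ∂_4 = (5 − 4) − 0 = 1, and there is no ∂_4, so H_3 ≅ Z.

(K is a triangulation of the 3-sphere S^3.)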